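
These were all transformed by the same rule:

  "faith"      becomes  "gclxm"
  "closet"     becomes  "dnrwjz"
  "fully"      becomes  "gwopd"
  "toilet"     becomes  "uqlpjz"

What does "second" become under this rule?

tgfssj

In faith: f→g is +1, a→c is +2, i→l is +3, t→x is +4 — the shift increases by 1 each position. Letter i (0-indexed) is shifted by i+1, so successive shifts are 1, 2, 3, ….
For second: s+1=t, e+2=g, c+3=f, o+4=s, n+5=s, d+6=j.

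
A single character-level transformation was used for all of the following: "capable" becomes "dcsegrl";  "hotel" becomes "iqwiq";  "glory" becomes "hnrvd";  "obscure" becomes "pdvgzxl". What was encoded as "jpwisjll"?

Letter i (0-indexed) is shifted by i+1, so successive shifts are 1, 2, 3, ….
Undoing it on jpwisjll: j−1=i, p−2=n, w−3=t, i−4=e, s−5=n, j−6=d, l−7=e, l−8=d.

intended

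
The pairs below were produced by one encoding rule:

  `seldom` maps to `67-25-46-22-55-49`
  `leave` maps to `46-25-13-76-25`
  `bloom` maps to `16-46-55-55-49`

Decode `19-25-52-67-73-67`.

With a=1..z=26, the number is 3·pos + 10.
Decoding 19-25-52-67-73-67: 19→(19−10)÷3=3=c, 25→(25−10)÷3=5=e, 52→(52−10)÷3=14=n, 67→(67−10)÷3=19=s, 73→(73−10)÷3=21=u, 67→(67−10)÷3=19=s.

census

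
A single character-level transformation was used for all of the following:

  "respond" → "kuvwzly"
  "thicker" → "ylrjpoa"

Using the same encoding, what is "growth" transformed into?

oadvyn

The output letters match the input read backwards, each shifted +7: respond reversed is dnopser. Read the word backwards and shift each letter +7.
On growth: reverse → htworg; then shift: h+7=o, t+7=a, w+7=d, o+7=v, r+7=y, g+7=n.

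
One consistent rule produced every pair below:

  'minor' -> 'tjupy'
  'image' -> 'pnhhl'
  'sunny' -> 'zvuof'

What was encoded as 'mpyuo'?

It's a Vigenère-style cipher with numeric key [7,1]: position i shifts by key[i mod 2].
Decoding mpyuo: m−7=f, p−1=o, y−7=r, u−1=t, o−7=h.

forth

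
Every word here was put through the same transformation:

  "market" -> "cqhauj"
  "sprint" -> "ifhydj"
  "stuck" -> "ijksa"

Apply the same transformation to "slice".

Every letter moves 16 places later in the alphabet, wrapping around z→a.
On slice: s+16=i, l+16=b, i+16=y, c+16=s, e+16=u.

ibysu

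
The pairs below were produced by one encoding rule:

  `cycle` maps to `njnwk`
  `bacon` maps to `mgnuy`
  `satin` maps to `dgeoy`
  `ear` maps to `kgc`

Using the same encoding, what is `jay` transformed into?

The shift depends on letter class: consonant c→n is +11, but vowel e→k is +6. Two shifts are in play — +6 for a/e/i/o/u, +11 for every other letter.
Applying it to jay: j(cons)+11=u, a(vowel)+6=g, y(cons)+11=j.

ugj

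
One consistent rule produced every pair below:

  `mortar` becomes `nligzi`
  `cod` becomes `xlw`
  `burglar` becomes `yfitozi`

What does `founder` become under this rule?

ulfmwvi

Each pair mirrors across the alphabet (m↔n, o↔l, r↔i): positions sum to 25. This is the alphabet-reversal cipher (Atbash): a becomes z, b becomes y, etc.
On founder: f↔u, o↔l, u↔f, n↔m, d↔w, e↔v, r↔i.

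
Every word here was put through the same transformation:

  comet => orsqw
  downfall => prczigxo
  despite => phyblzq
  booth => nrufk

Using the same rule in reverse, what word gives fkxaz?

Shifts by position in comet: pos 0: c→o (+12), pos 1: o→r (+3), pos 2: m→s (+6), pos 3: e→q (+12), pos 4: t→w (+3) — repeating every 3. A repeating key of period 3 is used — shifts +12, +3, +6 over and over.
Undoing it on fkxaz: f−12=t, k−3=h, x−6=r, a−12=o, z−3=w.

throw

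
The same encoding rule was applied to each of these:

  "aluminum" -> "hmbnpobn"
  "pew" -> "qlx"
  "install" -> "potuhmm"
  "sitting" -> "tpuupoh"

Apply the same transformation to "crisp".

Vowels shift forward by 7 and consonants shift forward by 1.
Applying it to crisp: c(cons)+1=d, r(cons)+1=s, i(vowel)+7=p, s(cons)+1=t, p(cons)+1=q.

dsptq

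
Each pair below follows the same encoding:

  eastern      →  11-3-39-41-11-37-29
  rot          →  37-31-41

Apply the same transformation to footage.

13-31-31-41-3-15-11

With a=1..z=26, the number is 2·pos + 1.
On footage: f=6→13, o=15→31, o=15→31, t=20→41, a=1→3, g=7→15, e=5→11.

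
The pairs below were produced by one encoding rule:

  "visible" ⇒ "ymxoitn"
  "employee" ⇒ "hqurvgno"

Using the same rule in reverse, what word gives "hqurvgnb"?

The shift increases by 1 at each position, starting from +3: 3, 4, 5, ….
Decoding hqurvgnb: h−3=e, q−4=m, u−5=p, r−6=l, v−7=o, g−8=y, n−9=e, b−10=r.

employer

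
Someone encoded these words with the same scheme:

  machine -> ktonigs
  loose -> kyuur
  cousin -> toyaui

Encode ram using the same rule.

Read the word backwards and shift each letter +6.
Applying it to ram: reverse → mar; then shift: m+6=s, a+6=g, r+6=x.

sgx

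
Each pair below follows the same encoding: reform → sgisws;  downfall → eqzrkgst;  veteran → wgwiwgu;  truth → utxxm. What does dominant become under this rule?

In reform: r→s is +1, e→g is +2, f→i is +3, o→s is +4 — the shift increases by 1 each position. Letter i (0-indexed) is shifted by i+1, so successive shifts are 1, 2, 3, ….
For dominant: d+1=e, o+2=q, m+3=p, i+4=m, n+5=s, a+6=g, n+7=u, t+8=b.

eqpmsgub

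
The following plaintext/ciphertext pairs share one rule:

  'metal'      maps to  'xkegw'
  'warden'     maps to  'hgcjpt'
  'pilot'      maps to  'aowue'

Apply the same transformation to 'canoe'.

The shifts repeat in a cycle of length 2: positions 0,1,… shift by +11, +6, then the pattern repeats.
On canoe: c+11=n, a+6=g, n+11=y, o+6=u, e+11=p.

ngyup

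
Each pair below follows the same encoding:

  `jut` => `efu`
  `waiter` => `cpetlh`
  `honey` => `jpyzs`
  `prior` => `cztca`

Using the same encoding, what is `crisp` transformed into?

The output letters match the input read backwards, each shifted +11: jut reversed is tuj. Read the word backwards and shift each letter +11.
For crisp: reverse → psirc; then shift: p+11=a, s+11=d, i+11=t, r+11=c, c+11=n.

adtcn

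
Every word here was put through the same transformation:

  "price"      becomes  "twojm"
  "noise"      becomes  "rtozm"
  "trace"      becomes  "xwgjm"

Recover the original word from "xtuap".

tooth

In price: p→t is +4, r→w is +5, i→o is +6, c→j is +7 — the shift increases by 1 each position. Each letter shifts forward by (position + 4), i.e. 4, 5, 6, … — the shift grows by one for each successive letter.
Undoing it on xtuap: x−4=t, t−5=o, u−6=o, a−7=t, p−8=h.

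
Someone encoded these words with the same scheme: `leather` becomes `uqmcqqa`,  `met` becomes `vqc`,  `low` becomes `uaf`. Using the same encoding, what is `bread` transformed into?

Vowels shift forward by 12 and consonants shift forward by 9.
Applying it to bread: b(cons)+9=k, r(cons)+9=a, e(vowel)+12=q, a(vowel)+12=m, d(cons)+9=m.

kaqmm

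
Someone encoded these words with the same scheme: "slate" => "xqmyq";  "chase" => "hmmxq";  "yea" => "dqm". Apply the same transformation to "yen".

dqs

The shift depends on letter class: consonant s→x is +5, but vowel a→m is +12. Two shifts are in play — +12 for a/e/i/o/u, +5 for every other letter.
For yen: y(cons)+5=d, e(vowel)+12=q, n(cons)+5=s.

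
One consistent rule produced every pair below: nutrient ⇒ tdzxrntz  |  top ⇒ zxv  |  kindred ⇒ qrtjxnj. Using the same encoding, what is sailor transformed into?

yjrrxx

The shift depends on letter class: consonant n→t is +6, but vowel u→d is +9. The rule splits by letter class: vowels +9, consonants +6.
Applying it to sailor: s(cons)+6=y, a(vowel)+9=j, i(vowel)+9=r, l(cons)+6=r, o(vowel)+9=x, r(cons)+6=x.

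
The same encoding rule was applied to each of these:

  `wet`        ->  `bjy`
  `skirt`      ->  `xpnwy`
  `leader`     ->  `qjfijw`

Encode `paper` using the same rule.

ufujw

Every letter moves 5 places later in the alphabet, wrapping around z→a.
On paper: p+5=u, a+5=f, p+5=u, e+5=j, r+5=w.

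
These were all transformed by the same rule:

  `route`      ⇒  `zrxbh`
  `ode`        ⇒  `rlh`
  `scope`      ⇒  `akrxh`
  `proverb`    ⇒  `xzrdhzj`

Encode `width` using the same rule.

ellbp

The shift depends on letter class: consonant r→z is +8, but vowel o→r is +3. Two shifts are in play — +3 for a/e/i/o/u, +8 for every other letter.
For width: w(cons)+8=e, i(vowel)+3=l, d(cons)+8=l, t(cons)+8=b, h(cons)+8=p.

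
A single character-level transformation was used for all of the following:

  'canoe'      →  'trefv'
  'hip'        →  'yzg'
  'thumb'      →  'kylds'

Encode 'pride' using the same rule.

Compare letters: c→t is +17, a→r is +17, n→e is +17 — a constant shift. It's a constant shift of +17 (ROT17).
On pride: p+17=g, r+17=i, i+17=z, d+17=u, e+17=v.

gizuv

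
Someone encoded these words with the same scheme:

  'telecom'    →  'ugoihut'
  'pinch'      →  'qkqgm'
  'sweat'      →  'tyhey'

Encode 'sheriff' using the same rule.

tjhvnlm

In telecom: t→u is +1, e→g is +2, l→o is +3, e→i is +4 — the shift increases by 1 each position. Letter i (0-indexed) is shifted by i+1, so successive shifts are 1, 2, 3, ….
For sheriff: s+1=t, h+2=j, e+3=h, r+4=v, i+5=n, f+6=l, f+7=m.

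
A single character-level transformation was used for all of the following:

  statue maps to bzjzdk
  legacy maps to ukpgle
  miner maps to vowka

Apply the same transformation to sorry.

buaxh

Shifts by position in statue: pos 0: s→b (+9), pos 1: t→z (+6), pos 2: a→j (+9), pos 3: t→z (+6) — repeating every 2. A repeating key of period 2 is used — shifts +9, +6 over and over.
On sorry: s+9=b, o+6=u, r+9=a, r+6=x, y+9=h.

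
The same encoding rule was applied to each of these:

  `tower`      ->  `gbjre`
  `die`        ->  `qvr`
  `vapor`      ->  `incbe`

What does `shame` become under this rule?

funzr

Compare letters: t→g is +13, o→b is +13, w→j is +13 — a constant shift. Every letter moves 13 places later in the alphabet, wrapping around z→a.
For shame: s+13=f, h+13=u, a+13=n, m+13=z, e+13=r.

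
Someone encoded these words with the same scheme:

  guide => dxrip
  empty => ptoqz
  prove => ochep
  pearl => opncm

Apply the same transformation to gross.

g(6)→d(3) and u(20)→x(23) fit y≡7x+13 (mod 26); the inverse of 7 mod 26 is 15. This is an affine cipher: with a=0,…,z=25, each position x becomes (7x+13) mod 26.
Applying it to gross: g(6)→7·6+13≡3=d; r(17)→7·17+13≡2=c; o(14)→7·14+13≡7=h; s(18)→7·18+13≡9=j; s(18)→7·18+13≡9=j (all mod 26).

dchjj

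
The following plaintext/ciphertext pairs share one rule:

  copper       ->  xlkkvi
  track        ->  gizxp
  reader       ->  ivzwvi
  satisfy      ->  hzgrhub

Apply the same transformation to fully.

Treating letters as 0–25, the rule is x ↦ 25x + 25 (mod 26).
For fully: f(5)→25·5+25≡20=u; u(20)→25·20+25≡5=f; l(11)→25·11+25≡14=o; l(11)→25·11+25≡14=o; y(24)→25·24+25≡1=b (all mod 26).

ufoob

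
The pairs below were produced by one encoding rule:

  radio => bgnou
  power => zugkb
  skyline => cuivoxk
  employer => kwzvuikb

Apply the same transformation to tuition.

daodoux

The shift depends on letter class: consonant r→b is +10, but vowel a→g is +6. The rule splits by letter class: vowels +6, consonants +10.
On tuition: t(cons)+10=d, u(vowel)+6=a, i(vowel)+6=o, t(cons)+10=d, i(vowel)+6=o, o(vowel)+6=u, n(cons)+10=x.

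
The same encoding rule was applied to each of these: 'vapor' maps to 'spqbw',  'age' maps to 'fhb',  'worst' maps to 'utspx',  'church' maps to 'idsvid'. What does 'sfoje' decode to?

The output letters match the input read backwards, each shifted +1: vapor reversed is ropav. The word is reversed, then every letter is shifted forward by 1.
Decoding sfoje: shift back: s−1=r, f−1=e, o−1=n, j−1=i, e−1=d → renid; then reverse → diner.

diner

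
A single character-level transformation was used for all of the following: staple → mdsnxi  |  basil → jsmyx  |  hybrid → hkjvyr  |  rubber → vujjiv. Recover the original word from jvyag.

s(18)→m(12) and t(19)→d(3) fit y≡17x+18 (mod 26); the inverse of 17 mod 26 is 23. This is an affine cipher: with a=0,…,z=25, each position x becomes (17x+18) mod 26.
Reversing it on jvyag: j(9)→23·(9−18)≡1=b; v(21)→23·(21−18)≡17=r; y(24)→23·(24−18)≡8=i; a(0)→23·(0−18)≡2=c; g(6)→23·(6−18)≡10=k (all mod 26).

brick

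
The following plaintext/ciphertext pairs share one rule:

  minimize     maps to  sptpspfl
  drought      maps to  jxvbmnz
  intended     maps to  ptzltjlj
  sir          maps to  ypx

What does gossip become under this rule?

mvyypv

The shift depends on letter class: consonant m→s is +6, but vowel i→p is +7. Two shifts are in play — +7 for a/e/i/o/u, +6 for every other letter.
Applying it to gossip: g(cons)+6=m, o(vowel)+7=v, s(cons)+6=y, s(cons)+6=y, i(vowel)+7=p, p(cons)+6=v.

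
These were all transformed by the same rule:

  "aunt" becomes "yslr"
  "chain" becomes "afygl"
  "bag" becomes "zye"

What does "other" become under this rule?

mrfcp

Compare letters: a→y is +24, u→s is +24, n→l is +24 — a constant shift. Each letter is shifted forward by 24 in the alphabet (a Caesar shift of +24).
Applying it to other: o+24=m, t+24=r, h+24=f, e+24=c, r+24=p.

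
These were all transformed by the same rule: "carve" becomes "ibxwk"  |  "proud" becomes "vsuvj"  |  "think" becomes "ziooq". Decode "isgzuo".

crayon

Shifts by position in carve: pos 0: c→i (+6), pos 1: a→b (+1), pos 2: r→x (+6), pos 3: v→w (+1) — repeating every 2. A repeating key of period 2 is used — shifts +6, +1 over and over.
Reversing it on isgzuo: i−6=c, s−1=r, g−6=a, z−1=y, u−6=o, o−1=n.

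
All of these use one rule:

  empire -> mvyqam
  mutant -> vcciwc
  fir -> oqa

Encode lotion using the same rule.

The shift depends on letter class: consonant m→v is +9, but vowel e→m is +8. Vowels shift forward by 8 and consonants shift forward by 9.
On lotion: l(cons)+9=u, o(vowel)+8=w, t(cons)+9=c, i(vowel)+8=q, o(vowel)+8=w, n(cons)+9=w.

uwcqww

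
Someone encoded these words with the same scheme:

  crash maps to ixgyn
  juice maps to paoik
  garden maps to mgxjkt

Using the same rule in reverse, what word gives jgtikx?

dancer

Each letter is shifted forward by 6 in the alphabet (a Caesar shift of +6).
Reversing it on jgtikx: j−6=d, g−6=a, t−6=n, i−6=c, k−6=e, x−6=r.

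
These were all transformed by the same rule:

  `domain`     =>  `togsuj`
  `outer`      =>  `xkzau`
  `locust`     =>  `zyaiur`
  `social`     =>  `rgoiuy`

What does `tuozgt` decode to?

nation

The output letters match the input read backwards, each shifted +6: domain reversed is niamod. Two steps: reverse the string, then apply a Caesar shift of +6.
Reversing it on tuozgt: shift back: t−6=n, u−6=o, o−6=i, z−6=t, g−6=a, t−6=n → noitan; then reverse → nation.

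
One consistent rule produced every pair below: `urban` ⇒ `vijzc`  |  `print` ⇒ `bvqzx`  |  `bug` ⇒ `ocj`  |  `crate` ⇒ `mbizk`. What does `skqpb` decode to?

thick

Read the word backwards and shift each letter +8.
Reversing it on skqpb: shift back: s−8=k, k−8=c, q−8=i, p−8=h, b−8=t → kciht; then reverse → thick.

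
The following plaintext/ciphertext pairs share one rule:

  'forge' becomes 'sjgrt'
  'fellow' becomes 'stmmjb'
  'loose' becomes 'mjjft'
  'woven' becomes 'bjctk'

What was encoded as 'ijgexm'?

portal

f(5)→s(18) and o(14)→j(9) fit y≡25x+23 (mod 26); the inverse of 25 mod 26 is 25. This is an affine cipher: with a=0,…,z=25, each position x becomes (25x+23) mod 26.
Undoing it on ijgexm: i(8)→25·(8−23)≡15=p; j(9)→25·(9−23)≡14=o; g(6)→25·(6−23)≡17=r; e(4)→25·(4−23)≡19=t; x(23)→25·(23−23)≡0=a; m(12)→25·(12−23)≡11=l (all mod 26).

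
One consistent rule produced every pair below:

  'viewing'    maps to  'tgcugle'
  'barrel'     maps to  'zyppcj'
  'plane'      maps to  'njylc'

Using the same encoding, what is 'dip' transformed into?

Compare letters: v→t is +24, i→g is +24, e→c is +24 — a constant shift. Every letter moves 24 places later in the alphabet, wrapping around z→a.
On dip: d+24=b, i+24=g, p+24=n.

bgn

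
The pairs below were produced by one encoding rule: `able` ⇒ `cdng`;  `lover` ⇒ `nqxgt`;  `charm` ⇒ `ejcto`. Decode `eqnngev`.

collect

Compare letters: a→c is +2, b→d is +2, l→n is +2 — a constant shift. This is a Caesar cipher with shift 2.
Undoing it on eqnngev: e−2=c, q−2=o, n−2=l, n−2=l, g−2=e, e−2=c, v−2=t.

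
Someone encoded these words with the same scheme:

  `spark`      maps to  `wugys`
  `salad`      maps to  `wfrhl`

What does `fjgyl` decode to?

The shift increases by 1 at each position, starting from +4: 4, 5, 6, ….
Decoding fjgyl: f−4=b, j−5=e, g−6=a, y−7=r, l−8=d.

beard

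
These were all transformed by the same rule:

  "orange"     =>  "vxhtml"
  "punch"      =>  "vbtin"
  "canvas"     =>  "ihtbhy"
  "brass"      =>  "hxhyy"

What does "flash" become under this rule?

lrhyn

Two shifts are in play — +7 for a/e/i/o/u, +6 for every other letter.
For flash: f(cons)+6=l, l(cons)+6=r, a(vowel)+7=h, s(cons)+6=y, h(cons)+6=n.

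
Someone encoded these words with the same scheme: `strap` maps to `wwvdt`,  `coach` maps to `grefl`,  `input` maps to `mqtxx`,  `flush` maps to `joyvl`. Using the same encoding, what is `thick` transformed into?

xkmfo

Shifts by position in strap: pos 0: s→w (+4), pos 1: t→w (+3), pos 2: r→v (+4), pos 3: a→d (+3) — repeating every 2. A repeating key of period 2 is used — shifts +4, +3 over and over.
For thick: t+4=x, h+3=k, i+4=m, c+3=f, k+4=o.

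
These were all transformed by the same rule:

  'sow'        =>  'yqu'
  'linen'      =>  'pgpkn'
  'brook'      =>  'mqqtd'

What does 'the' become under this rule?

The output letters match the input read backwards, each shifted +2: sow reversed is wos. Two steps: reverse the string, then apply a Caesar shift of +2.
For the: reverse → eht; then shift: e+2=g, h+2=j, t+2=v.

gjv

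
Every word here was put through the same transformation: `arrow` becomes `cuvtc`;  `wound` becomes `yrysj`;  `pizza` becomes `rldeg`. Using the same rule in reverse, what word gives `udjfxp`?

safari

In arrow: a→c is +2, r→u is +3, r→v is +4, o→t is +5 — the shift increases by 1 each position. Each letter shifts forward by (position + 2), i.e. 2, 3, 4, … — the shift grows by one for each successive letter.
Decoding udjfxp: u−2=s, d−3=a, j−4=f, f−5=a, x−6=r, p−7=i.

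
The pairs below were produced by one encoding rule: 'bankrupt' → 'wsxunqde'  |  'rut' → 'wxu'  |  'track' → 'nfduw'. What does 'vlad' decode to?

The output letters match the input read backwards, each shifted +3: bankrupt reversed is tpurknab. The word is reversed, then every letter is shifted forward by 3.
Undoing it on vlad: shift back: v−3=s, l−3=i, a−3=x, d−3=a → sixa; then reverse → axis.

axis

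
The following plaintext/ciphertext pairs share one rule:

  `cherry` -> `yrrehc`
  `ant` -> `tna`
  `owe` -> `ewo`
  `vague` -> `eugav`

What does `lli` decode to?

ill

The output letters match the input read backwards: cherry reversed is yrrehc. The word is simply reversed.
Reversing it on lli: then reverse → ill.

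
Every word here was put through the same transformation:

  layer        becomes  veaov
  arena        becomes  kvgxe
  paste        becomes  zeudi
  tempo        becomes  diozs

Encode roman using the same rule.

Shifts by position in layer: pos 0: l→v (+10), pos 1: a→e (+4), pos 2: y→a (+2), pos 3: e→o (+10), pos 4: r→v (+4) — repeating every 3. The shifts repeat in a cycle of length 3: positions 0,1,… shift by +10, +4, +2, then the pattern repeats.
For roman: r+10=b, o+4=s, m+2=o, a+10=k, n+4=r.

bsokr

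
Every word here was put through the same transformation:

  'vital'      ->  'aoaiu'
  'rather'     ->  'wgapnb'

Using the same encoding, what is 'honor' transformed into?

The shift increases by 1 at each position, starting from +5: 5, 6, 7, ….
Applying it to honor: h+5=m, o+6=u, n+7=u, o+8=w, r+9=a.

muuwa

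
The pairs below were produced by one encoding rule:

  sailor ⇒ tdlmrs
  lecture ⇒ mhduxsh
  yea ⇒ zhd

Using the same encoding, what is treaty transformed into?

ushduz

Two shifts are in play — +3 for a/e/i/o/u, +1 for every other letter.
On treaty: t(cons)+1=u, r(cons)+1=s, e(vowel)+3=h, a(vowel)+3=d, t(cons)+1=u, y(cons)+1=z.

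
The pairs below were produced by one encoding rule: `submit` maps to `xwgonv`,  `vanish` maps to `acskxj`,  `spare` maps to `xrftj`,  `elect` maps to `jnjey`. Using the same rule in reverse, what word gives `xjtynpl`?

A repeating key of period 2 is used — shifts +5, +2 over and over.
Reversing it on xjtynpl: x−5=s, j−2=h, t−5=o, y−2=w, n−5=i, p−2=n, l−5=g.

showing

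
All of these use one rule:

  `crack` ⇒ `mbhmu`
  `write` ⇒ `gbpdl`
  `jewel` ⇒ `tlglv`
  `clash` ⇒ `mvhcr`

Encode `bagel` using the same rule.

lhqlv

The shift depends on letter class: consonant c→m is +10, but vowel a→h is +7. Two shifts are in play — +7 for a/e/i/o/u, +10 for every other letter.
Applying it to bagel: b(cons)+10=l, a(vowel)+7=h, g(cons)+10=q, e(vowel)+7=l, l(cons)+10=v.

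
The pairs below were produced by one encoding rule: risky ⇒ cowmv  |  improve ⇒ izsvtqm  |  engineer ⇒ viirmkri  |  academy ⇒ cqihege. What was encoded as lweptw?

splash

The output letters match the input read backwards, each shifted +4: risky reversed is yksir. The word is reversed, then every letter is shifted forward by 4.
Undoing it on lweptw: shift back: l−4=h, w−4=s, e−4=a, p−4=l, t−4=p, w−4=s → hsalps; then reverse → splash.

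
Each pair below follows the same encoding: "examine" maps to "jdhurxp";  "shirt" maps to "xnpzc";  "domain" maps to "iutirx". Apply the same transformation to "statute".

xzhbddp

In examine: e→j is +5, x→d is +6, a→h is +7, m→u is +8 — the shift increases by 1 each position. Letter i (0-indexed) is shifted by i+5, so successive shifts are 5, 6, 7, ….
Applying it to statute: s+5=x, t+6=z, a+7=h, t+8=b, u+9=d, t+10=d, e+11=p.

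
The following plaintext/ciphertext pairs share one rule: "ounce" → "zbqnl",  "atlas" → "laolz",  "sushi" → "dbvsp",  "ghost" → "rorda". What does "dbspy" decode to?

Shifts by position in ounce: pos 0: o→z (+11), pos 1: u→b (+7), pos 2: n→q (+3), pos 3: c→n (+11), pos 4: e→l (+7) — repeating every 3. The shifts repeat in a cycle of length 3: positions 0,1,… shift by +11, +7, +3, then the pattern repeats.
Undoing it on dbspy: d−11=s, b−7=u, s−3=p, p−11=e, y−7=r.

super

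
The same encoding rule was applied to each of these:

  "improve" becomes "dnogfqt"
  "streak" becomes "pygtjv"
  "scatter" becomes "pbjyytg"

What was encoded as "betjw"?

i(8)→d(3) and m(12)→n(13) fit y≡9x+9 (mod 26); the inverse of 9 mod 26 is 3. Treating letters as 0–25, the rule is x ↦ 9x + 9 (mod 26).
Decoding betjw: b(1)→3·(1−9)≡2=c; e(4)→3·(4−9)≡11=l; t(19)→3·(19−9)≡4=e; j(9)→3·(9−9)≡0=a; w(22)→3·(22−9)≡13=n (all mod 26).

clean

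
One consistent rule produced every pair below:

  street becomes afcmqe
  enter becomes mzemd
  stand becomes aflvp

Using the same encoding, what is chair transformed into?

ktlqd

Shifts by position in street: pos 0: s→a (+8), pos 1: t→f (+12), pos 2: r→c (+11), pos 3: e→m (+8), pos 4: e→q (+12), pos 5: t→e (+11) — repeating every 3. It's a Vigenère-style cipher with numeric key [8,12,11]: position i shifts by key[i mod 3].
Applying it to chair: c+8=k, h+12=t, a+11=l, i+8=q, r+12=d.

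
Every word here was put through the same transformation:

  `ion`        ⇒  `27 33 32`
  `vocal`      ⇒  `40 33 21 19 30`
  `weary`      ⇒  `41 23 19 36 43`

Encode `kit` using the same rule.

29 27 38

i is letter #9 and maps to 27: an offset of 18. Letters become their 1-based position plus 18 (so a→19, b→20, …).
Applying it to kit: k=11→29, i=9→27, t=20→38.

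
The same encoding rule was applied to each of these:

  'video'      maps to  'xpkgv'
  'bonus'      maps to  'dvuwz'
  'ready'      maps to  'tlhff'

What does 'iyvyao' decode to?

Shifts by position in video: pos 0: v→x (+2), pos 1: i→p (+7), pos 2: d→k (+7), pos 3: e→g (+2), pos 4: o→v (+7) — repeating every 3. It's a Vigenère-style cipher with numeric key [2,7,7]: position i shifts by key[i mod 3].
Reversing it on iyvyao: i−2=g, y−7=r, v−7=o, y−2=w, a−7=t, o−7=h.

growth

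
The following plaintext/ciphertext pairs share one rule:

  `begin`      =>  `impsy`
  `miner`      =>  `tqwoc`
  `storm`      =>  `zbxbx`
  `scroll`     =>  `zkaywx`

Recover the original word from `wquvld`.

In begin: b→i is +7, e→m is +8, g→p is +9, i→s is +10 — the shift increases by 1 each position. The shift increases by 1 at each position, starting from +7: 7, 8, 9, ….
Decoding wquvld: w−7=p, q−8=i, u−9=l, v−10=l, l−11=a, d−12=r.

pillar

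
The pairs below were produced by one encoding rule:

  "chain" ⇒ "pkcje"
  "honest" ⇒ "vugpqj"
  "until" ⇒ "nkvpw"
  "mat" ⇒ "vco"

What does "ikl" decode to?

jig

The output letters match the input read backwards, each shifted +2: chain reversed is niahc. Read the word backwards and shift each letter +2.
Reversing it on ikl: shift back: i−2=g, k−2=i, l−2=j → gij; then reverse → jig.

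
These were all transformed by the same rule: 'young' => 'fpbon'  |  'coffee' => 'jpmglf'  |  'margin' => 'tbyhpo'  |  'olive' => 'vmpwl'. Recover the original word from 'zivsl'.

Shifts by position in young: pos 0: y→f (+7), pos 1: o→p (+1), pos 2: u→b (+7), pos 3: n→o (+1) — repeating every 2. It's a Vigenère-style cipher with numeric key [7,1]: position i shifts by key[i mod 2].
Reversing it on zivsl: z−7=s, i−1=h, v−7=o, s−1=r, l−7=e.

shore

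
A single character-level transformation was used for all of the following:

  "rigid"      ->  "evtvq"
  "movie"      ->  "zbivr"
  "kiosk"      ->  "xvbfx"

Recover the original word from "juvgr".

white

Compare letters: r→e is +13, i→v is +13, g→t is +13 — a constant shift. Every letter moves 13 places later in the alphabet, wrapping around z→a.
Reversing it on juvgr: j−13=w, u−13=h, v−13=i, g−13=t, r−13=e.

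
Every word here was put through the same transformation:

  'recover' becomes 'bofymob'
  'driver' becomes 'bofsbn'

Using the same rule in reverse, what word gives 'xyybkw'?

The output letters match the input read backwards, each shifted +10: recover reversed is revocer. The word is reversed, then every letter is shifted forward by 10.
Decoding xyybkw: shift back: x−10=n, y−10=o, y−10=o, b−10=r, k−10=a, w−10=m → nooram; then reverse → maroon.

maroon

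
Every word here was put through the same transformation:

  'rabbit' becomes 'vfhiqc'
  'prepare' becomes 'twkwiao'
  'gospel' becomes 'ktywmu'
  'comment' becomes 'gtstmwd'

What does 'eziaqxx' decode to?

In rabbit: r→v is +4, a→f is +5, b→h is +6, b→i is +7 — the shift increases by 1 each position. Letter i (0-indexed) is shifted by i+4, so successive shifts are 4, 5, 6, ….
Undoing it on eziaqxx: e−4=a, z−5=u, i−6=c, a−7=t, q−8=i, x−9=o, x−10=n.

auction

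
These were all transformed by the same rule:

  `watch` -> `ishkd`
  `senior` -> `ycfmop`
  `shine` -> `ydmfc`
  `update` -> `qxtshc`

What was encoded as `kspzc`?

carve

Each letter's alphabet position (a=0..z=25) is mapped through 9·x+18 mod 26 — an affine cipher.
Decoding kspzc: k(10)→3·(10−18)≡2=c; s(18)→3·(18−18)≡0=a; p(15)→3·(15−18)≡17=r; z(25)→3·(25−18)≡21=v; c(2)→3·(2−18)≡4=e (all mod 26).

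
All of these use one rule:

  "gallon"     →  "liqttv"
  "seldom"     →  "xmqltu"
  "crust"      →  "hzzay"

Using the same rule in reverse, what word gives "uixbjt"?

pastel

Shifts by position in gallon: pos 0: g→l (+5), pos 1: a→i (+8), pos 2: l→q (+5), pos 3: l→t (+8) — repeating every 2. The shifts repeat in a cycle of length 2: positions 0,1,… shift by +5, +8, then the pattern repeats.
Decoding uixbjt: u−5=p, i−8=a, x−5=s, b−8=t, j−5=e, t−8=l.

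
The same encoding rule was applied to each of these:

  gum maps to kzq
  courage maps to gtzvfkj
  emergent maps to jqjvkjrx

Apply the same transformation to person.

The rule splits by letter class: vowels +5, consonants +4.
For person: p(cons)+4=t, e(vowel)+5=j, r(cons)+4=v, s(cons)+4=w, o(vowel)+5=t, n(cons)+4=r.

tjvwtr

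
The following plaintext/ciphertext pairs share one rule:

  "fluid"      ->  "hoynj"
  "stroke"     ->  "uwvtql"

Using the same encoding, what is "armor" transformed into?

In fluid: f→h is +2, l→o is +3, u→y is +4, i→n is +5 — the shift increases by 1 each position. The shift increases by 1 at each position, starting from +2: 2, 3, 4, ….
For armor: a+2=c, r+3=u, m+4=q, o+5=t, r+6=x.

cuqtx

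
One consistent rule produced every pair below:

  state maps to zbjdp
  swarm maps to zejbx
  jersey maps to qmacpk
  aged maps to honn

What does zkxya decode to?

scoop

Letter i (0-indexed) is shifted by i+7, so successive shifts are 7, 8, 9, ….
Decoding zkxya: z−7=s, k−8=c, x−9=o, y−10=o, a−11=p.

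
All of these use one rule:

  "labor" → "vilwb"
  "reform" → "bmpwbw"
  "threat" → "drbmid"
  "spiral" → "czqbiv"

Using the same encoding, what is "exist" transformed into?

mhqcd

The shift depends on letter class: consonant l→v is +10, but vowel a→i is +8. Two shifts are in play — +8 for a/e/i/o/u, +10 for every other letter.
On exist: e(vowel)+8=m, x(cons)+10=h, i(vowel)+8=q, s(cons)+10=c, t(cons)+10=d.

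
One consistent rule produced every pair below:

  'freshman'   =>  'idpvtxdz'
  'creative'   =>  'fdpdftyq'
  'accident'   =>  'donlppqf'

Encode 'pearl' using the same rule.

Shifts by position in freshman: pos 0: f→i (+3), pos 1: r→d (+12), pos 2: e→p (+11), pos 3: s→v (+3), pos 4: h→t (+12), pos 5: m→x (+11) — repeating every 3. It's a Vigenère-style cipher with numeric key [3,12,11]: position i shifts by key[i mod 3].
For pearl: p+3=s, e+12=q, a+11=l, r+3=u, l+12=x.

sqlux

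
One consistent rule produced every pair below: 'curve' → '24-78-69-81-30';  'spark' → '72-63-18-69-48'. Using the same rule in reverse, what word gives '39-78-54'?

The formula is n = 3×(alphabet index, a=1) + 15.
Reversing it on 39-78-54: 39→(39−15)÷3=8=h, 78→(78−15)÷3=21=u, 54→(54−15)÷3=13=m.

hum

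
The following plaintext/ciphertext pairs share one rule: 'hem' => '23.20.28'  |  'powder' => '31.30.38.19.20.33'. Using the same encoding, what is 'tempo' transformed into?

h is letter #8 and maps to 23: an offset of 15. Each letter is replaced by its alphabet position (a=1..z=26) + 15.
Applying it to tempo: t=20→35, e=5→20, m=13→28, p=16→31, o=15→30.

35.20.28.31.30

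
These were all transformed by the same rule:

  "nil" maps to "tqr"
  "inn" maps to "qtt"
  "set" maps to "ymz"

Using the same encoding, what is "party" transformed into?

The shift depends on letter class: consonant n→t is +6, but vowel i→q is +8. Vowels shift forward by 8 and consonants shift forward by 6.
For party: p(cons)+6=v, a(vowel)+8=i, r(cons)+6=x, t(cons)+6=z, y(cons)+6=e.

vixze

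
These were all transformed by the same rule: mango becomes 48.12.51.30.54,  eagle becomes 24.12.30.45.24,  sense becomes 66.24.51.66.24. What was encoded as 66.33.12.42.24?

shake

Each letter becomes 3×(its alphabet position, a=1..z=26) + 9.
Reversing it on 66.33.12.42.24: 66→(66−9)÷3=19=s, 33→(33−9)÷3=8=h, 12→(12−9)÷3=1=a, 42→(42−9)÷3=11=k, 24→(24−9)÷3=5=e.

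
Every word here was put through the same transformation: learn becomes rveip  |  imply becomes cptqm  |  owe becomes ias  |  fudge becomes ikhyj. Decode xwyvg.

Read the word backwards and shift each letter +4.
Reversing it on xwyvg: shift back: x−4=t, w−4=s, y−4=u, v−4=r, g−4=c → tsurc; then reverse → crust.

crust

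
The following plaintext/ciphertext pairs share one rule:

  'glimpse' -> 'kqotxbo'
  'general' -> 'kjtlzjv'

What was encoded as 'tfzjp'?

In glimpse: g→k is +4, l→q is +5, i→o is +6, m→t is +7 — the shift increases by 1 each position. Each letter shifts forward by (position + 4), i.e. 4, 5, 6, … — the shift grows by one for each successive letter.
Reversing it on tfzjp: t−4=p, f−5=a, z−6=t, j−7=c, p−8=h.

patch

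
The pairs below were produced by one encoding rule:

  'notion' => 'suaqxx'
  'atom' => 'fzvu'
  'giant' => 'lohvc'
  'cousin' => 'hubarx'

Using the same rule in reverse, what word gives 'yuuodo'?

tongue

In notion: n→s is +5, o→u is +6, t→a is +7, i→q is +8 — the shift increases by 1 each position. Letter i (0-indexed) is shifted by i+5, so successive shifts are 5, 6, 7, ….
Decoding yuuodo: y−5=t, u−6=o, u−7=n, o−8=g, d−9=u, o−10=e.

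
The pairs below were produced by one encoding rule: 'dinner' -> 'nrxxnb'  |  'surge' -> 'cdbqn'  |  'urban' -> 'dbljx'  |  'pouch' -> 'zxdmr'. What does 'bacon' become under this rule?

The shift depends on letter class: consonant d→n is +10, but vowel i→r is +9. Two shifts are in play — +9 for a/e/i/o/u, +10 for every other letter.
Applying it to bacon: b(cons)+10=l, a(vowel)+9=j, c(cons)+10=m, o(vowel)+9=x, n(cons)+10=x.

ljmxx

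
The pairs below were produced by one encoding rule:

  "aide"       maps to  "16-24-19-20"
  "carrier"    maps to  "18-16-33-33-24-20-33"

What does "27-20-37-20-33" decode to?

a is letter #1 and maps to 16: an offset of 15. Each letter is replaced by its alphabet position (a=1..z=26) + 15.
Decoding 27-20-37-20-33: 27→(27−15)÷1=12=l, 20→(20−15)÷1=5=e, 37→(37−15)÷1=22=v, 20→(20−15)÷1=5=e, 33→(33−15)÷1=18=r.

lever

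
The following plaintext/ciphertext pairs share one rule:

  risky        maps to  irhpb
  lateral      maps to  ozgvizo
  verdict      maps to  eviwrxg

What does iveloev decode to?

revolve

Each pair mirrors across the alphabet (r↔i, i↔r, s↔h): positions sum to 25. Letters are reflected about the middle of the alphabet (position → 25−position): Atbash.
Decoding iveloev: i↔r, v↔e, e↔v, l↔o, o↔l, e↔v, v↔e.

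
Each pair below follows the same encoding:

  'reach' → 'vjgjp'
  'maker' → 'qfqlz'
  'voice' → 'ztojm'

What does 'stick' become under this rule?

Letter i (0-indexed) is shifted by i+4, so successive shifts are 4, 5, 6, ….
For stick: s+4=w, t+5=y, i+6=o, c+7=j, k+8=s.

wyojs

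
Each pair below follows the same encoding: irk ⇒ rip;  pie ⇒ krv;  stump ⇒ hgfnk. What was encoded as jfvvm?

Each letter is replaced by its mirror in the alphabet: a↔z, b↔y, c↔x, and so on (the Atbash cipher).
Decoding jfvvm: j↔q, f↔u, v↔e, v↔e, m↔n.

queen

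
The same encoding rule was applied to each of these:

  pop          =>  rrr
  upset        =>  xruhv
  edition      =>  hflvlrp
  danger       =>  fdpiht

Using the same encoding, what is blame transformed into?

dndoh

The rule splits by letter class: vowels +3, consonants +2.
On blame: b(cons)+2=d, l(cons)+2=n, a(vowel)+3=d, m(cons)+2=o, e(vowel)+3=h.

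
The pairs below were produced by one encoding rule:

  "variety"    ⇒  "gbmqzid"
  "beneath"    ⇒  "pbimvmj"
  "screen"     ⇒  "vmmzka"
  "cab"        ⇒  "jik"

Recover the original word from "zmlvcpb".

thunder

The output letters match the input read backwards, each shifted +8: variety reversed is yteirav. Read the word backwards and shift each letter +8.
Decoding zmlvcpb: shift back: z−8=r, m−8=e, l−8=d, v−8=n, c−8=u, p−8=h, b−8=t → rednuht; then reverse → thunder.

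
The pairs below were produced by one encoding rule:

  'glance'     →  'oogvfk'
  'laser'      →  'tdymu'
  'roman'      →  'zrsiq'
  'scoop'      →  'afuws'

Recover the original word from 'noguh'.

flame

Shifts by position in glance: pos 0: g→o (+8), pos 1: l→o (+3), pos 2: a→g (+6), pos 3: n→v (+8), pos 4: c→f (+3), pos 5: e→k (+6) — repeating every 3. It's a Vigenère-style cipher with numeric key [8,3,6]: position i shifts by key[i mod 3].
Reversing it on noguh: n−8=f, o−3=l, g−6=a, u−8=m, h−3=e.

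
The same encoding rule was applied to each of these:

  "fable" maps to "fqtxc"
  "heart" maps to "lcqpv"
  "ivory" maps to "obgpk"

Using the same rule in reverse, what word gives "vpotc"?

Treating letters as 0–25, the rule is x ↦ 3x + 16 (mod 26).
Decoding vpotc: v(21)→9·(21−16)≡19=t; p(15)→9·(15−16)≡17=r; o(14)→9·(14−16)≡8=i; t(19)→9·(19−16)≡1=b; c(2)→9·(2−16)≡4=e (all mod 26).

tribe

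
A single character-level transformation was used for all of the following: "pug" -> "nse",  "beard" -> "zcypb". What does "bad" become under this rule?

zyb

Compare letters: p→n is +24, u→s is +24, g→e is +24 — a constant shift. Each letter is shifted forward by 24 in the alphabet (a Caesar shift of +24).
On bad: b+24=z, a+24=y, d+24=b.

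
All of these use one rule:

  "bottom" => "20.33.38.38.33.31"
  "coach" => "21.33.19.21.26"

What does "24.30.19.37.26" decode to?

b is letter #2 and maps to 20: an offset of 18. Letters become their 1-based position plus 18 (so a→19, b→20, …).
Undoing it on 24.30.19.37.26: 24→(24−18)÷1=6=f, 30→(30−18)÷1=12=l, 19→(19−18)÷1=1=a, 37→(37−18)÷1=19=s, 26→(26−18)÷1=8=h.

flash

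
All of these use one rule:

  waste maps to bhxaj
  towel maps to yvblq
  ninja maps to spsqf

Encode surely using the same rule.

xbwlqf

The shifts repeat in a cycle of length 2: positions 0,1,… shift by +5, +7, then the pattern repeats.
Applying it to surely: s+5=x, u+7=b, r+5=w, e+7=l, l+5=q, y+7=f.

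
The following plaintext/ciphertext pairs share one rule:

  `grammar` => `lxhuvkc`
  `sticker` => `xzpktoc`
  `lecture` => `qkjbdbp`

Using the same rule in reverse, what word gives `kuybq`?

In grammar: g→l is +5, r→x is +6, a→h is +7, m→u is +8 — the shift increases by 1 each position. Letter i (0-indexed) is shifted by i+5, so successive shifts are 5, 6, 7, ….
Decoding kuybq: k−5=f, u−6=o, y−7=r, b−8=t, q−9=h.

forth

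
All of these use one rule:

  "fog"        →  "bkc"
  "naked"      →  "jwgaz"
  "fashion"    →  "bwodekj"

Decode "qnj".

urn

Compare letters: f→b is +22, o→k is +22, g→c is +22 — a constant shift. Every letter moves 22 places later in the alphabet, wrapping around z→a.
Decoding qnj: q−22=u, n−22=r, j−22=n.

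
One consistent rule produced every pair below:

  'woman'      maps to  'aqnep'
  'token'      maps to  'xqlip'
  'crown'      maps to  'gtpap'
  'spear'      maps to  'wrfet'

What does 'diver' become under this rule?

hkwit

Shifts by position in woman: pos 0: w→a (+4), pos 1: o→q (+2), pos 2: m→n (+1), pos 3: a→e (+4), pos 4: n→p (+2) — repeating every 3. The shifts repeat in a cycle of length 3: positions 0,1,… shift by +4, +2, +1, then the pattern repeats.
For diver: d+4=h, i+2=k, v+1=w, e+4=i, r+2=t.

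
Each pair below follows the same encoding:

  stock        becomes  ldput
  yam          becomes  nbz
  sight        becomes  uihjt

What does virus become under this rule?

tvsjw

The output letters match the input read backwards, each shifted +1: stock reversed is kcots. Read the word backwards and shift each letter +1.
For virus: reverse → suriv; then shift: s+1=t, u+1=v, r+1=s, i+1=j, v+1=w.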